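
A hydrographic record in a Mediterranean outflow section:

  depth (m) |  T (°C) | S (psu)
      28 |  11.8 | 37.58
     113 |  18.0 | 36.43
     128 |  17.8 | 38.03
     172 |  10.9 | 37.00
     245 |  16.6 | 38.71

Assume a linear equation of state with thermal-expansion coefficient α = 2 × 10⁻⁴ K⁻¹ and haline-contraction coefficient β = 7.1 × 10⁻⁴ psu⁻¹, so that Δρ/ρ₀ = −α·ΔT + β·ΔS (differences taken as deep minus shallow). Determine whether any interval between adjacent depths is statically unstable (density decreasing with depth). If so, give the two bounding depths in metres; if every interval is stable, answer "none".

Evaluate Δρ/ρ₀ = −αΔT + βΔS across each adjacent pair:
  28–113 m: −αΔT+βΔS = −(2 × 10⁻⁴)(+6.2)+(7.1 × 10⁻⁴)(-1.15) = -2.1 × 10⁻³ → UNSTABLE
  113–128 m: −αΔT+βΔS = −(2 × 10⁻⁴)(-0.2)+(7.1 × 10⁻⁴)(+1.60) = 1.2 × 10⁻³ → stable
  128–172 m: −αΔT+βΔS = −(2 × 10⁻⁴)(-6.9)+(7.1 × 10⁻⁴)(-1.03) = 6.5 × 10⁻⁴ → stable
  172–245 m: −αΔT+βΔS = −(2 × 10⁻⁴)(+5.7)+(7.1 × 10⁻⁴)(+1.71) = 7.4 × 10⁻⁵ → stable
The 28–113 m interval has Δρ < 0: lighter water underlies denser water.

28–113 m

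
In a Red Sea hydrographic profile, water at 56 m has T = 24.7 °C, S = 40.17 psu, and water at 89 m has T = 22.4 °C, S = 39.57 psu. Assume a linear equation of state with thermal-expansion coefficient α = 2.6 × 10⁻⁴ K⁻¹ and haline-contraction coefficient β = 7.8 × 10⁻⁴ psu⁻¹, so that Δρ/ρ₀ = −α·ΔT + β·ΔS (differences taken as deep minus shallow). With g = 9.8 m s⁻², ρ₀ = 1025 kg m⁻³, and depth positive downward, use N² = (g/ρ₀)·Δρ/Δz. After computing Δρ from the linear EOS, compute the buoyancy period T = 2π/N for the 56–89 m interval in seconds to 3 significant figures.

ΔT = -2.3 K, ΔS = -0.60 psu (deep − shallow).
Δρ/ρ₀ = −αΔT + βΔS = 5.98 × 10⁻⁴ − 4.68 × 10⁻⁴ = 1.30 × 10⁻⁴, so Δρ ≈ 0.1332 kg m⁻³.
N² = (g/ρ₀)·Δρ/Δz = g·(Δρ/ρ₀)/Δz = 9.8 × 1.30 × 10⁻⁴ / 33 = 3.8606 × 10⁻⁵ s⁻².
N = √(3.8606 × 10⁻⁵) = 6.2134 × 10⁻³ rad s⁻¹ → T = 2π/N = 1.0112 × 10³ s ≈ 1.01 × 10³ s.

1.01 × 10³ s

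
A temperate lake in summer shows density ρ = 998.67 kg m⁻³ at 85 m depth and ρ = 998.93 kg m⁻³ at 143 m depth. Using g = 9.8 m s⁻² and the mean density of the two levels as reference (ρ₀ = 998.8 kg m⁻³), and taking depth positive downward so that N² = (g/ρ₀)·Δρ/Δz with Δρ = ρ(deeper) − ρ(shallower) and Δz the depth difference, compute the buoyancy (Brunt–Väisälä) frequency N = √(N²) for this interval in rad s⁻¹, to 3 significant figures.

Δρ = 998.93 − 998.67 = 0.26 kg m⁻³ over Δz = 143 − 85 = 58 m.
N² = (9.8/998.8) × (0.26/58) = 4.3984 × 10⁻⁵ s⁻².
N = √(4.3984 × 10⁻⁵) = 6.6320 × 10⁻³ rad s⁻¹ ≈ 6.63 × 10⁻³ rad s⁻¹.
A positive N² confirms static stability across the interval.

6.63 × 10⁻³ rad s⁻¹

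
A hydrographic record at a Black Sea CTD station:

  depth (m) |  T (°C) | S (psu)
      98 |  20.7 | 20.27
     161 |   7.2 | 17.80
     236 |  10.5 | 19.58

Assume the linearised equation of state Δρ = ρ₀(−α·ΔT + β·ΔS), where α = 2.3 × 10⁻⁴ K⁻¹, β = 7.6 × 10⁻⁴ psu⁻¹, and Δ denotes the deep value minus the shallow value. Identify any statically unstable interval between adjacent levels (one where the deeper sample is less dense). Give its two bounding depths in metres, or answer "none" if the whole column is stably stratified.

none

Evaluate Δρ/ρ₀ = −αΔT + βΔS across each adjacent pair:
  98–161 m: −αΔT+βΔS = −(2.3 × 10⁻⁴)(-13.5)+(7.6 × 10⁻⁴)(-2.47) = 1.2 × 10⁻³ → stable
  161–236 m: −αΔT+βΔS = −(2.3 × 10⁻⁴)(+3.3)+(7.6 × 10⁻⁴)(+1.78) = 5.9 × 10⁻⁴ → stable
Every interval has Δρ > 0: the column is stably stratified throughout.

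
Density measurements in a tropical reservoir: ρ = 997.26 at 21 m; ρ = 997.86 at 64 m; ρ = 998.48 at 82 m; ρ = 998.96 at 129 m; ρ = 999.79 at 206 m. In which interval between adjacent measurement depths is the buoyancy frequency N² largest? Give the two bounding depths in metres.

Compute the density gradient over each adjacent pair:
  21–64 m: Δρ/Δz = 0.60/43 = 0.014 kg m⁻⁴
  64–82 m: Δρ/Δz = 0.62/18 = 0.034 kg m⁻⁴
  82–129 m: Δρ/Δz = 0.48/47 = 0.010 kg m⁻⁴
  129–206 m: Δρ/Δz = 0.83/77 = 0.011 kg m⁻⁴
The largest gradient is in the 64–82 m interval — the pycnocline.

64–82 m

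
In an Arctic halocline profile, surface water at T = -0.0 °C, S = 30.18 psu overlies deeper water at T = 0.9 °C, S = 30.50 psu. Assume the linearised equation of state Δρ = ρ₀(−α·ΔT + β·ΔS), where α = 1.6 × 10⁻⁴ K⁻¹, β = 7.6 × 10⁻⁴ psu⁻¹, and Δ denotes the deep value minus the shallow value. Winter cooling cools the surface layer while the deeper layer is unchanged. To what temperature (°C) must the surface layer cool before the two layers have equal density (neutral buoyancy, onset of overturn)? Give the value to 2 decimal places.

Neutral buoyancy requires Δρ = 0, i.e. −α(T_deep − T_surf′) + β(S_deep − S_surf) = 0.
T_surf′ = T_deep − (β/α)·ΔS = 0.9 − (7.6 × 10⁻⁴/1.6 × 10⁻⁴)·(+0.32) = -0.6200 °C.
Cooling required: -0.0 − (-0.6200) = 0.6200 °C.

-0.62 °C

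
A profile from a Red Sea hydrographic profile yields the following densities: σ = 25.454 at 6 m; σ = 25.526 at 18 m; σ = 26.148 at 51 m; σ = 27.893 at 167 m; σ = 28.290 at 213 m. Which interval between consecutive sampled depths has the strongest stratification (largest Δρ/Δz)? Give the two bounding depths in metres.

Compute the density gradient over each adjacent pair:
  6–18 m: Δρ/Δz = 0.072/12 = 6.0 × 10⁻³ kg m⁻⁴
  18–51 m: Δρ/Δz = 0.622/33 = 0.019 kg m⁻⁴
  51–167 m: Δρ/Δz = 1.745/116 = 0.015 kg m⁻⁴
  167–213 m: Δρ/Δz = 0.397/46 = 8.6 × 10⁻³ kg m⁻⁴
The largest gradient is in the 18–51 m interval — the pycnocline.

18–51 m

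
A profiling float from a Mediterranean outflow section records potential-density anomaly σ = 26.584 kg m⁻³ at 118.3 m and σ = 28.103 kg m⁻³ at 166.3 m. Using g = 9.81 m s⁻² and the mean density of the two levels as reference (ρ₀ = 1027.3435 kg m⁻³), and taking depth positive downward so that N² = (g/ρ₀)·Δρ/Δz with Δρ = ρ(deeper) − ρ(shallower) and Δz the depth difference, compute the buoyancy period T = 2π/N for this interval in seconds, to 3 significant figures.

Δρ = 1028.103 − 1026.584 = 1.519 kg m⁻³ over Δz = 166.3 − 118.3 = 48 m.
N² = (9.81/1027.3435) × (1.519/48) = 3.0218 × 10⁻⁴ s⁻².
N = √(3.0218 × 10⁻⁴) = 0.017383 rad s⁻¹, so T = 2π/N = 361.46 s ≈ 361 s.
N² > 0, so the interval is statically stable.

361 s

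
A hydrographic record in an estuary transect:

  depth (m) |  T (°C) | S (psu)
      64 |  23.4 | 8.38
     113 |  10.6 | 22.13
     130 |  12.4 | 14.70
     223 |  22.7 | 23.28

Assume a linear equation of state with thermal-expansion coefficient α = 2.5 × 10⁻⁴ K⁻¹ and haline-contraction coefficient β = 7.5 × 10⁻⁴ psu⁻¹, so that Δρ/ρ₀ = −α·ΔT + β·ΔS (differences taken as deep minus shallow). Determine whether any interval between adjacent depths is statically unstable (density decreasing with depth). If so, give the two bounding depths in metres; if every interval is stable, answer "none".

113–130 m

Evaluate Δρ/ρ₀ = −αΔT + βΔS across each adjacent pair:
  64–113 m: −αΔT+βΔS = −(2.5 × 10⁻⁴)(-12.8)+(7.5 × 10⁻⁴)(+13.75) = 0.014 → stable
  113–130 m: −αΔT+βΔS = −(2.5 × 10⁻⁴)(+1.8)+(7.5 × 10⁻⁴)(-7.43) = -6.0 × 10⁻³ → UNSTABLE
  130–223 m: −αΔT+βΔS = −(2.5 × 10⁻⁴)(+10.3)+(7.5 × 10⁻⁴)(+8.58) = 3.9 × 10⁻³ → stable
The 113–130 m interval has Δρ < 0: lighter water underlies denser water.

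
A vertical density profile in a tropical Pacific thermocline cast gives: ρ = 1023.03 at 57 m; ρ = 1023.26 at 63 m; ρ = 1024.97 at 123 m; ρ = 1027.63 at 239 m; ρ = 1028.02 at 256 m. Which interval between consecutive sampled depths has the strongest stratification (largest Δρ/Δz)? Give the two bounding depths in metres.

57–63 m

Compute the density gradient over each adjacent pair:
  57–63 m: Δρ/Δz = 0.23/6 = 0.038 kg m⁻⁴
  63–123 m: Δρ/Δz = 1.71/60 = 0.029 kg m⁻⁴
  123–239 m: Δρ/Δz = 2.66/116 = 0.023 kg m⁻⁴
  239–256 m: Δρ/Δz = 0.39/17 = 0.023 kg m⁻⁴
The largest gradient is in the 57–63 m interval — the pycnocline.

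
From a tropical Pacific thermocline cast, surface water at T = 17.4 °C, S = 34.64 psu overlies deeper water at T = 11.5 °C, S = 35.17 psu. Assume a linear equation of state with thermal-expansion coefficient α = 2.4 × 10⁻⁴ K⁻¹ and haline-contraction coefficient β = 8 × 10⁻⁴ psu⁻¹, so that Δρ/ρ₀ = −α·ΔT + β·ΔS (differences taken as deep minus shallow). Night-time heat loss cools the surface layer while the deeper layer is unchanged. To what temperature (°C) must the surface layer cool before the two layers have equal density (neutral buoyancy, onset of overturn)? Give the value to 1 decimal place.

9.7 °C

Neutral buoyancy requires Δρ = 0, i.e. −α(T_deep − T_surf′) + β(S_deep − S_surf) = 0.
T_surf′ = T_deep − (β/α)·ΔS = 11.5 − (8 × 10⁻⁴/2.4 × 10⁻⁴)·(+0.53) = 9.733 °C.
Cooling required: 17.4 − (9.733) = 7.667 °C.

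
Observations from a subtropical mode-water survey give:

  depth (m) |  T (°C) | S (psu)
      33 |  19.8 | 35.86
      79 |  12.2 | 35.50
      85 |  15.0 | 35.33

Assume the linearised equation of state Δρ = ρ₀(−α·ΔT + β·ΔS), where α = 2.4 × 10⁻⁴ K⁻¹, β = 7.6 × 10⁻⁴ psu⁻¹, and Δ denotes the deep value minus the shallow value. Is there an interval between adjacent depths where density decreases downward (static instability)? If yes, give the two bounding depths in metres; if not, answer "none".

Evaluate Δρ/ρ₀ = −αΔT + βΔS across each adjacent pair:
  33–79 m: −αΔT+βΔS = −(2.4 × 10⁻⁴)(-7.6)+(7.6 × 10⁻⁴)(-0.36) = 1.6 × 10⁻³ → stable
  79–85 m: −αΔT+βΔS = −(2.4 × 10⁻⁴)(+2.8)+(7.6 × 10⁻⁴)(-0.17) = -8.0 × 10⁻⁴ → UNSTABLE
The 79–85 m interval has Δρ < 0: lighter water underlies denser water.

79–85 m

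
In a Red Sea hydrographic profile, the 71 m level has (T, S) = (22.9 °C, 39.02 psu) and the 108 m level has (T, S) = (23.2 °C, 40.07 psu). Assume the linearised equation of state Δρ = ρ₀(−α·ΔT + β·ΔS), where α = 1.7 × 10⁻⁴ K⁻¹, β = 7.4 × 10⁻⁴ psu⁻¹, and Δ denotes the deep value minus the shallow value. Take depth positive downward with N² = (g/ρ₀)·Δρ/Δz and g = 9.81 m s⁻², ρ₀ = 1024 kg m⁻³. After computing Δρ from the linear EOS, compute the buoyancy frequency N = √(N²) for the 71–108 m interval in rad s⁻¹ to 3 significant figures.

0.0139 rad s⁻¹

ΔT = +0.3 K, ΔS = +1.05 psu (deep − shallow).
Δρ/ρ₀ = −αΔT + βΔS = -5.10 × 10⁻⁵ + 7.77 × 10⁻⁴ = 7.26 × 10⁻⁴, so Δρ ≈ 0.7434 kg m⁻³.
N² = (g/ρ₀)·Δρ/Δz = g·(Δρ/ρ₀)/Δz = 9.81 × 7.26 × 10⁻⁴ / 37 = 1.9249 × 10⁻⁴ s⁻².
N = √(1.9249 × 10⁻⁴) = 0.013874 rad s⁻¹ ≈ 0.0139 rad s⁻¹.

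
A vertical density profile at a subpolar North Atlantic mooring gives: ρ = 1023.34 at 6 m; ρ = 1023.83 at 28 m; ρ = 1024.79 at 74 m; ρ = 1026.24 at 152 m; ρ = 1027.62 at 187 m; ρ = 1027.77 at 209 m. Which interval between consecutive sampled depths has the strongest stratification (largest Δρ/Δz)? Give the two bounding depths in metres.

Compute the density gradient over each adjacent pair:
  6–28 m: Δρ/Δz = 0.49/22 = 0.022 kg m⁻⁴
  28–74 m: Δρ/Δz = 0.96/46 = 0.021 kg m⁻⁴
  74–152 m: Δρ/Δz = 1.45/78 = 0.019 kg m⁻⁴
  152–187 m: Δρ/Δz = 1.38/35 = 0.039 kg m⁻⁴
  187–209 m: Δρ/Δz = 0.15/22 = 6.8 × 10⁻³ kg m⁻⁴
The largest gradient is in the 152–187 m interval — the pycnocline.

152–187 m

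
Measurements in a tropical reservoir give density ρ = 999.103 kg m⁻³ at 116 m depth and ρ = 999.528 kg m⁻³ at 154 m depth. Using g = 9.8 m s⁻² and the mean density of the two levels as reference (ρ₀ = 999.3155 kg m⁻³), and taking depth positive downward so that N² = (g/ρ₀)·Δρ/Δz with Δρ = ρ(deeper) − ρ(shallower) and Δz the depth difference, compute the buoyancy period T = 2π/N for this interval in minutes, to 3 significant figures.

10.0 min

Δρ = 999.528 − 999.103 = 0.425 kg m⁻³ over Δz = 154 − 116 = 38 m.
N² = (9.8/999.3155) × (0.425/38) = 1.0968 × 10⁻⁴ s⁻².
N = √(1.0968 × 10⁻⁴) = 0.010473 rad s⁻¹, so T = 2π/N = 599.94 s = 9.9990 min ≈ 10.0 min.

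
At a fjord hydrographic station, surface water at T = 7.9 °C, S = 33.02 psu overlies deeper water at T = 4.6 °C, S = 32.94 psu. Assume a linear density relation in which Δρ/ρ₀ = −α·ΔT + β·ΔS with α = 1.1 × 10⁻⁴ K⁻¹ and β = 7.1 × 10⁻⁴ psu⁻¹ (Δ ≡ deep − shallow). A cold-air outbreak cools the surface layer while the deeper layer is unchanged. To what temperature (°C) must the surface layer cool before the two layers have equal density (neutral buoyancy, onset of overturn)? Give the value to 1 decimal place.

Neutral buoyancy requires Δρ = 0, i.e. −α(T_deep − T_surf′) + β(S_deep − S_surf) = 0.
T_surf′ = T_deep − (β/α)·ΔS = 4.6 − (7.1 × 10⁻⁴/1.1 × 10⁻⁴)·(-0.08) = 5.116 °C.
Cooling required: 7.9 − (5.116) = 2.784 °C.

5.1 °C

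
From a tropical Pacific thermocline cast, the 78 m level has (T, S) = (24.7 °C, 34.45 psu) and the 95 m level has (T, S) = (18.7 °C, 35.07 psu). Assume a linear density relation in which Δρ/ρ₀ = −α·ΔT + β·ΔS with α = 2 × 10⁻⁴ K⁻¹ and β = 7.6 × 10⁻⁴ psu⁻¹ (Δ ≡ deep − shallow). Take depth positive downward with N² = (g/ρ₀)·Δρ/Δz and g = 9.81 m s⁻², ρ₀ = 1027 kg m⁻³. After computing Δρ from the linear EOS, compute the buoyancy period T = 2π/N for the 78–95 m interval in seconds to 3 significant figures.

ΔT = -6.0 K, ΔS = +0.62 psu (deep − shallow).
Δρ/ρ₀ = −αΔT + βΔS = 1.20 × 10⁻³ + 4.712 × 10⁻⁴ = 1.6712 × 10⁻³, so Δρ ≈ 1.716 kg m⁻³.
N² = (g/ρ₀)·Δρ/Δz = g·(Δρ/ρ₀)/Δz = 9.81 × 1.6712 × 10⁻³ / 17 = 9.6438 × 10⁻⁴ s⁻².
N = √(9.6438 × 10⁻⁴) = 0.031054 rad s⁻¹ → T = 2π/N = 202.33 s ≈ 202 s.

202 s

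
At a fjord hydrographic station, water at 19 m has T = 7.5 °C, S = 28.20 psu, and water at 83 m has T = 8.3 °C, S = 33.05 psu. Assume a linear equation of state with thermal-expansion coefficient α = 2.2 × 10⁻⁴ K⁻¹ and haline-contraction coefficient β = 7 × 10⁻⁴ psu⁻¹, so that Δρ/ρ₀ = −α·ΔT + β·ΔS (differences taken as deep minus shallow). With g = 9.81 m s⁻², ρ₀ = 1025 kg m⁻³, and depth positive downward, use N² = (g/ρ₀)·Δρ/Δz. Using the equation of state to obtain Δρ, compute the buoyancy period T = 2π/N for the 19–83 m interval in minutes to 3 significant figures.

4.71 min

ΔT = +0.8 K, ΔS = +4.85 psu (deep − shallow).
Δρ/ρ₀ = −αΔT + βΔS = -1.76 × 10⁻⁴ + 3.395 × 10⁻³ = 3.219 × 10⁻³, so Δρ ≈ 3.299 kg m⁻³.
N² = (g/ρ₀)·Δρ/Δz = g·(Δρ/ρ₀)/Δz = 9.81 × 3.219 × 10⁻³ / 64 = 4.9341 × 10⁻⁴ s⁻².
N = √(4.9341 × 10⁻⁴) = 0.022213 rad s⁻¹ → T = 2π/N = 282.86 s = 4.7143 min ≈ 4.71 min.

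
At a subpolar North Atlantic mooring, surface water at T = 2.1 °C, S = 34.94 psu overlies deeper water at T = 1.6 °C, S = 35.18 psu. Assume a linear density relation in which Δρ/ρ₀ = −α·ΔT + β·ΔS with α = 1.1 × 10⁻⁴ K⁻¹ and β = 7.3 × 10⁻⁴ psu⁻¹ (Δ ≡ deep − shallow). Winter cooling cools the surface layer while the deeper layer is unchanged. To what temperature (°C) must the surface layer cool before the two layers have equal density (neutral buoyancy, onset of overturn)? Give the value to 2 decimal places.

0.01 °C

Neutral buoyancy requires Δρ = 0, i.e. −α(T_deep − T_surf′) + β(S_deep − S_surf) = 0.
T_surf′ = T_deep − (β/α)·ΔS = 1.6 − (7.3 × 10⁻⁴/1.1 × 10⁻⁴)·(+0.24) = 0.0073 °C.
Cooling required: 2.1 − (0.0073) = 2.0927 °C.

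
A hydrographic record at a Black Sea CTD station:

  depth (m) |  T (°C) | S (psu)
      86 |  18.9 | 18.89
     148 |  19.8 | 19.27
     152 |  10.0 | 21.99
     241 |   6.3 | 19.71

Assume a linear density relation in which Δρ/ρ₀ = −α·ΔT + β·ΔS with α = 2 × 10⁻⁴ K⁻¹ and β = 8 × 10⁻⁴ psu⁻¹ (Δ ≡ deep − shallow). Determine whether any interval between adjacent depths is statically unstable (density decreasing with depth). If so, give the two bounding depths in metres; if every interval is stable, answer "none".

Evaluate Δρ/ρ₀ = −αΔT + βΔS across each adjacent pair:
  86–148 m: −αΔT+βΔS = −(2 × 10⁻⁴)(+0.9)+(8 × 10⁻⁴)(+0.38) = 1.2 × 10⁻⁴ → stable
  148–152 m: −αΔT+βΔS = −(2 × 10⁻⁴)(-9.8)+(8 × 10⁻⁴)(+2.72) = 4.1 × 10⁻³ → stable
  152–241 m: −αΔT+βΔS = −(2 × 10⁻⁴)(-3.7)+(8 × 10⁻⁴)(-2.28) = -1.1 × 10⁻³ → UNSTABLE
The 152–241 m interval has Δρ < 0: lighter water underlies denser water.

152–241 m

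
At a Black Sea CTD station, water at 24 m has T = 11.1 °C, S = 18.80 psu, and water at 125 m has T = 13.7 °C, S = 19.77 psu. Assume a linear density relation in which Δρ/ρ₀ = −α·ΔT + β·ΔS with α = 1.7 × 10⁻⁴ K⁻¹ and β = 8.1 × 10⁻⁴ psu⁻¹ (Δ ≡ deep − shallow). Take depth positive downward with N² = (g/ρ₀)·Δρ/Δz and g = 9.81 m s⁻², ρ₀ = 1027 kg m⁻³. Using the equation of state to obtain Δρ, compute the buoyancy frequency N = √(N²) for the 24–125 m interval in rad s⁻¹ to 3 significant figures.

ΔT = +2.6 K, ΔS = +0.97 psu (deep − shallow).
Δρ/ρ₀ = −αΔT + βΔS = -4.42 × 10⁻⁴ + 7.857 × 10⁻⁴ = 3.437 × 10⁻⁴, so Δρ ≈ 0.3530 kg m⁻³.
N² = (g/ρ₀)·Δρ/Δz = g·(Δρ/ρ₀)/Δz = 9.81 × 3.437 × 10⁻⁴ / 101 = 3.3383 × 10⁻⁵ s⁻².
N = √(3.3383 × 10⁻⁵) = 5.7778 × 10⁻³ rad s⁻¹ ≈ 5.78 × 10⁻³ rad s⁻¹.

5.78 × 10⁻³ rad s⁻¹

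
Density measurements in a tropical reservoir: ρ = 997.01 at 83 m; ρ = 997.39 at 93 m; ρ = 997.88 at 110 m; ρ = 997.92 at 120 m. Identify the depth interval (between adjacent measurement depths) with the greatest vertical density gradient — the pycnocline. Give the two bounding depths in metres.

83–93 m

Compute the density gradient over each adjacent pair:
  83–93 m: Δρ/Δz = 0.38/10 = 0.038 kg m⁻⁴
  93–110 m: Δρ/Δz = 0.49/17 = 0.029 kg m⁻⁴
  110–120 m: Δρ/Δz = 0.04/10 = 4.0 × 10⁻³ kg m⁻⁴
The largest gradient is in the 83–93 m interval — the pycnocline.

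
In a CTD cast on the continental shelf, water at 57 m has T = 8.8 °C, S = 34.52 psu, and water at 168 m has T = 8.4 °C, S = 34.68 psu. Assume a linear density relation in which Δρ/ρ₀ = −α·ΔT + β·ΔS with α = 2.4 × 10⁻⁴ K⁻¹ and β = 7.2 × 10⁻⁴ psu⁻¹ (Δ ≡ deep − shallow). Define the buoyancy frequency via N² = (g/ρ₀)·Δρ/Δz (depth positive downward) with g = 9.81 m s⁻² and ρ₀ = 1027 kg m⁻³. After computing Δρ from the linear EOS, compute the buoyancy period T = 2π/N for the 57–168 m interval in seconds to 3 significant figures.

ΔT = -0.4 K, ΔS = +0.16 psu (deep − shallow).
Δρ/ρ₀ = −αΔT + βΔS = 9.60 × 10⁻⁵ + 1.152 × 10⁻⁴ = 2.112 × 10⁻⁴, so Δρ ≈ 0.2169 kg m⁻³.
N² = (g/ρ₀)·Δρ/Δz = g·(Δρ/ρ₀)/Δz = 9.81 × 2.112 × 10⁻⁴ / 111 = 1.8666 × 10⁻⁵ s⁻².
N = √(1.8666 × 10⁻⁵) = 4.3204 × 10⁻³ rad s⁻¹ → T = 2π/N = 1.4543 × 10³ s ≈ 1.45 × 10³ s.

1.45 × 10³ s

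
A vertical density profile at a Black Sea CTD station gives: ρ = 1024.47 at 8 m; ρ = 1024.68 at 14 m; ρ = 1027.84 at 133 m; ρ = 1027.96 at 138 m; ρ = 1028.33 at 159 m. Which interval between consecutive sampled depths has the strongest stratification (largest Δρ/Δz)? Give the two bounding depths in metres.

Compute the density gradient over each adjacent pair:
  8–14 m: Δρ/Δz = 0.21/6 = 0.035 kg m⁻⁴
  14–133 m: Δρ/Δz = 3.16/119 = 0.027 kg m⁻⁴
  133–138 m: Δρ/Δz = 0.12/5 = 0.024 kg m⁻⁴
  138–159 m: Δρ/Δz = 0.37/21 = 0.018 kg m⁻⁴
The largest gradient is in the 8–14 m interval — the pycnocline.

8–14 m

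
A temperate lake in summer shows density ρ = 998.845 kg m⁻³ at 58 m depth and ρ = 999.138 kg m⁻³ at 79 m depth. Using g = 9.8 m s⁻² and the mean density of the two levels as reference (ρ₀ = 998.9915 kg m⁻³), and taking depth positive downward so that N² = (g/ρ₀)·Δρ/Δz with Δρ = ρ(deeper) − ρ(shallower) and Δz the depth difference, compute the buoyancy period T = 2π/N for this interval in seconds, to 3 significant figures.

537 s

Δρ = 999.138 − 998.845 = 0.293 kg m⁻³ over Δz = 79 − 58 = 21 m.
N² = (9.8/998.9915) × (0.293/21) = 1.3687 × 10⁻⁴ s⁻².
N = √(1.3687 × 10⁻⁴) = 0.011699 rad s⁻¹, so T = 2π/N = 537.07 s ≈ 537 s.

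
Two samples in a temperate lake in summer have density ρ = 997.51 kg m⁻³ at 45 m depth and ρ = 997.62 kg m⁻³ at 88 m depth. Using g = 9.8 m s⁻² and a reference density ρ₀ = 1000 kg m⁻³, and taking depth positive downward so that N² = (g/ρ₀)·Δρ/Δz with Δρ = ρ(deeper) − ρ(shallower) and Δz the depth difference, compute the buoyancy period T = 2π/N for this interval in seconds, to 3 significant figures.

1.25 × 10³ s

Δρ = 997.62 − 997.51 = 0.11 kg m⁻³ over Δz = 88 − 45 = 43 m.
N² = (9.8/1000) × (0.11/43) = 2.5070 × 10⁻⁵ s⁻².
N = √(2.5070 × 10⁻⁵) = 5.0070 × 10⁻³ rad s⁻¹, so T = 2π/N = 1.2549 × 10³ s ≈ 1.25 × 10³ s.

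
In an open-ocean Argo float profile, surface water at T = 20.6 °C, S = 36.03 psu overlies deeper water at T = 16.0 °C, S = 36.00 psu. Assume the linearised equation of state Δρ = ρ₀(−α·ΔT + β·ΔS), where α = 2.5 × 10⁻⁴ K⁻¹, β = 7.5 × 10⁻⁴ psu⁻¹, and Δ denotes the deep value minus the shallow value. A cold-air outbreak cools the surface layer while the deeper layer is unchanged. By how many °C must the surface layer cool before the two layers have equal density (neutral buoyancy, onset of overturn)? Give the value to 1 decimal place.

4.5 °C

Neutral buoyancy requires Δρ = 0, i.e. −α(T_deep − T_surf′) + β(S_deep − S_surf) = 0.
T_surf′ = T_deep − (β/α)·ΔS = 16.0 − (7.5 × 10⁻⁴/2.5 × 10⁻⁴)·(-0.03) = 16.090 °C.
Cooling required: 20.6 − (16.090) = 4.510 °C.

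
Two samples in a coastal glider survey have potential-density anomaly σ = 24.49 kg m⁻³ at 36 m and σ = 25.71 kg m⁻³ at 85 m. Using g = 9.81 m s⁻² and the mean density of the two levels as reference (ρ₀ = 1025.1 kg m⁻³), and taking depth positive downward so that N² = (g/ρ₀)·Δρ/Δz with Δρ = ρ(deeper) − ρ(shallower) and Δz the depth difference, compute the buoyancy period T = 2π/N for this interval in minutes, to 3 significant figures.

Δρ = 1025.71 − 1024.49 = 1.22 kg m⁻³ over Δz = 85 − 36 = 49 m.
N² = (9.81/1025.1) × (1.22/49) = 2.3827 × 10⁻⁴ s⁻².
N = √(2.3827 × 10⁻⁴) = 0.015436 rad s⁻¹, so T = 2π/N = 407.05 s = 6.7842 min ≈ 6.78 min.

6.78 min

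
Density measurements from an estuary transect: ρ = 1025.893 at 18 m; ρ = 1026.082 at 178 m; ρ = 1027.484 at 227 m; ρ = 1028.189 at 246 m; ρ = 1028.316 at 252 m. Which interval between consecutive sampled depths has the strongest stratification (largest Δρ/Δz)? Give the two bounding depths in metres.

227–246 m

Compute the density gradient over each adjacent pair:
  18–178 m: Δρ/Δz = 0.189/160 = 1.2 × 10⁻³ kg m⁻⁴
  178–227 m: Δρ/Δz = 1.402/49 = 0.029 kg m⁻⁴
  227–246 m: Δρ/Δz = 0.705/19 = 0.037 kg m⁻⁴
  246–252 m: Δρ/Δz = 0.127/6 = 0.021 kg m⁻⁴
The largest gradient is in the 227–246 m interval — the pycnocline.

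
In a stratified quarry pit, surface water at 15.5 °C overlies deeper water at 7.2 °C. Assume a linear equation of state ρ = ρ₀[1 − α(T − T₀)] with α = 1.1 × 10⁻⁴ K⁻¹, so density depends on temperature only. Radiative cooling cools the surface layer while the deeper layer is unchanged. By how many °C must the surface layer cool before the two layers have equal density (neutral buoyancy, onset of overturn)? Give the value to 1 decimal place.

With temperature the only control, equal density requires T_surf′ = T_deep.
T_surf′ = 7.2 °C.
Cooling required: 15.5 − 7.2 = 8.3 °C.

8.3 °C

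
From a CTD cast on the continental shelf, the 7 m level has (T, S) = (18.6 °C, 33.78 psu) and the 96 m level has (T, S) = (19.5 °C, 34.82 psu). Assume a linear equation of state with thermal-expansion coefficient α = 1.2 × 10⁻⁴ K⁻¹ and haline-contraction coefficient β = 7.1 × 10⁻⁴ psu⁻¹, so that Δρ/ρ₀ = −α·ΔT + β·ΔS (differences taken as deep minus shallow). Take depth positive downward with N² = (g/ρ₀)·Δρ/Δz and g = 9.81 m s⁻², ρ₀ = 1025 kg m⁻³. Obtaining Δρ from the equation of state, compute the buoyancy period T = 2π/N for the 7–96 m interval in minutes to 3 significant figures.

ΔT = +0.9 K, ΔS = +1.04 psu (deep − shallow).
Δρ/ρ₀ = −αΔT + βΔS = -1.08 × 10⁻⁴ + 7.384 × 10⁻⁴ = 6.304 × 10⁻⁴, so Δρ ≈ 0.6462 kg m⁻³.
N² = (g/ρ₀)·Δρ/Δz = g·(Δρ/ρ₀)/Δz = 9.81 × 6.304 × 10⁻⁴ / 89 = 6.9486 × 10⁻⁵ s⁻².
N = √(6.9486 × 10⁻⁵) = 8.3358 × 10⁻³ rad s⁻¹ → T = 2π/N = 753.76 s = 12.563 min ≈ 12.6 min.

12.6 min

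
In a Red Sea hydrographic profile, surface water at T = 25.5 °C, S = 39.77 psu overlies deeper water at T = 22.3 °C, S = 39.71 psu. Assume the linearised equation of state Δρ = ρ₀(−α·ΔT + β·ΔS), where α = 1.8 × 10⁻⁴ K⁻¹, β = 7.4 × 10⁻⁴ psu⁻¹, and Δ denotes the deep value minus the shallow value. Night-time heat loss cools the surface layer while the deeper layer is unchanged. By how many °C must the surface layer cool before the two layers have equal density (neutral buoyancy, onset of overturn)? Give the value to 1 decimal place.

Neutral buoyancy requires Δρ = 0, i.e. −α(T_deep − T_surf′) + β(S_deep − S_surf) = 0.
T_surf′ = T_deep − (β/α)·ΔS = 22.3 − (7.4 × 10⁻⁴/1.8 × 10⁻⁴)·(-0.06) = 22.547 °C.
Cooling required: 25.5 − (22.547) = 2.953 °C.

3.0 °C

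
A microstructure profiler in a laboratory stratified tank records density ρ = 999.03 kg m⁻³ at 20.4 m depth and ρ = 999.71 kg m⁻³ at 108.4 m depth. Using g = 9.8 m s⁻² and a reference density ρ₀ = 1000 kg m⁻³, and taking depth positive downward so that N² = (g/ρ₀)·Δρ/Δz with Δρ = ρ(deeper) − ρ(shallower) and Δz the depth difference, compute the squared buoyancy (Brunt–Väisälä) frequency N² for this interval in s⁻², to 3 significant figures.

Δρ = 999.71 − 999.03 = 0.68 kg m⁻³ over Δz = 108.4 − 20.4 = 88 m.
N² = (9.8/1000) × (0.68/88) = 7.5727 × 10⁻⁵ s⁻² ≈ 7.57 × 10⁻⁵ s⁻².

7.57 × 10⁻⁵ s⁻²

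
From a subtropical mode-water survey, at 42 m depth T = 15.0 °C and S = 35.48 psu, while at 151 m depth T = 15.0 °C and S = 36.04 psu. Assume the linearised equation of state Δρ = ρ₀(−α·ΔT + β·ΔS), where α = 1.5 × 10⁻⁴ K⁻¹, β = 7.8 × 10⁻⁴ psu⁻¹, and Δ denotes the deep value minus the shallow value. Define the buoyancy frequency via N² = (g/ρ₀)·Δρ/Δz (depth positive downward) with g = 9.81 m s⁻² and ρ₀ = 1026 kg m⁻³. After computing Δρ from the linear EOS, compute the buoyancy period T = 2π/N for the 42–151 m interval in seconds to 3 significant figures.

1.00 × 10³ s

ΔT = +0.0 K, ΔS = +0.56 psu (deep − shallow).
Δρ/ρ₀ = −αΔT + βΔS = 0 + 4.368 × 10⁻⁴ = 4.368 × 10⁻⁴, so Δρ ≈ 0.4482 kg m⁻³.
N² = (g/ρ₀)·Δρ/Δz = g·(Δρ/ρ₀)/Δz = 9.81 × 4.368 × 10⁻⁴ / 109 = 3.9312 × 10⁻⁵ s⁻².
N = √(3.9312 × 10⁻⁵) = 6.2699 × 10⁻³ rad s⁻¹ → T = 2π/N = 1.0021 × 10³ s ≈ 1.00 × 10³ s.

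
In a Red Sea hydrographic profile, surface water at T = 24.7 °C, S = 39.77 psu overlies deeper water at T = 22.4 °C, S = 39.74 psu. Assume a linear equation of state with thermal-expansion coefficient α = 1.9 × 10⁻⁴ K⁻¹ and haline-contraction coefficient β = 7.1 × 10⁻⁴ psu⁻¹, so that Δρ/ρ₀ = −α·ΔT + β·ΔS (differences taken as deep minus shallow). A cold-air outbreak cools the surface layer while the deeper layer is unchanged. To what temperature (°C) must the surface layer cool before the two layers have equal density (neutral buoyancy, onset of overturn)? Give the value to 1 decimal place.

Neutral buoyancy requires Δρ = 0, i.e. −α(T_deep − T_surf′) + β(S_deep − S_surf) = 0.
T_surf′ = T_deep − (β/α)·ΔS = 22.4 − (7.1 × 10⁻⁴/1.9 × 10⁻⁴)·(-0.03) = 22.512 °C.
Cooling required: 24.7 − (22.512) = 2.188 °C.

22.5 °C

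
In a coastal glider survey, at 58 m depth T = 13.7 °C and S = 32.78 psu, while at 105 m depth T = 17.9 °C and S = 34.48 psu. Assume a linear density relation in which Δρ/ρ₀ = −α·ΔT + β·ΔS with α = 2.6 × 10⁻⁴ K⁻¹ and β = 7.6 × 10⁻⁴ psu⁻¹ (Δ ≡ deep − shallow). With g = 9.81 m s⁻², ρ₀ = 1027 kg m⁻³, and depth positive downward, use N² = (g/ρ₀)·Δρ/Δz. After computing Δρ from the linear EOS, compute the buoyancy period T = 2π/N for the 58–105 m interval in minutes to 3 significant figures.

16.2 min

ΔT = +4.2 K, ΔS = +1.70 psu (deep − shallow).
Δρ/ρ₀ = −αΔT + βΔS = -1.092 × 10⁻³ + 1.292 × 10⁻³ = 2.00 × 10⁻⁴, so Δρ ≈ 0.2054 kg m⁻³.
N² = (g/ρ₀)·Δρ/Δz = g·(Δρ/ρ₀)/Δz = 9.81 × 2.00 × 10⁻⁴ / 47 = 4.1745 × 10⁻⁵ s⁻².
N = √(4.1745 × 10⁻⁵) = 6.4610 × 10⁻³ rad s⁻¹ → T = 2π/N = 972.48 s = 16.208 min ≈ 16.2 min.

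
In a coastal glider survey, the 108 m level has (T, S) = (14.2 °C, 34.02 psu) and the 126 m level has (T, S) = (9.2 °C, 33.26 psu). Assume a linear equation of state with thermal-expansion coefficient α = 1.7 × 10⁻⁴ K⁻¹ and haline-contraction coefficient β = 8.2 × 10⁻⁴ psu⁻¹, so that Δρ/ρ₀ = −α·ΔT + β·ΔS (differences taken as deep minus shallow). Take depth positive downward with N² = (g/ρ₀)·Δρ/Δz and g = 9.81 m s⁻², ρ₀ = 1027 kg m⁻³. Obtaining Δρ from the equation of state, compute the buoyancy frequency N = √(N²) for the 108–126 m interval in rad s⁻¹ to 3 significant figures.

ΔT = -5.0 K, ΔS = -0.76 psu (deep − shallow).
Δρ/ρ₀ = −αΔT + βΔS = 8.50 × 10⁻⁴ − 6.232 × 10⁻⁴ = 2.268 × 10⁻⁴, so Δρ ≈ 0.2329 kg m⁻³.
N² = (g/ρ₀)·Δρ/Δz = g·(Δρ/ρ₀)/Δz = 9.81 × 2.268 × 10⁻⁴ / 18 = 1.2361 × 10⁻⁴ s⁻².
N = √(1.2361 × 10⁻⁴) = 0.011118 rad s⁻¹ ≈ 0.0111 rad s⁻¹.

0.0111 rad s⁻¹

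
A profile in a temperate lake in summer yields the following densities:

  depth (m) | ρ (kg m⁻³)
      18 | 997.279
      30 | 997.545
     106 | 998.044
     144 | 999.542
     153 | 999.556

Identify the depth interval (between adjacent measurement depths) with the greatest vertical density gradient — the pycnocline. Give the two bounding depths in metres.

Compute the density gradient over each adjacent pair:
  18–30 m: Δρ/Δz = 0.266/12 = 0.022 kg m⁻⁴
  30–106 m: Δρ/Δz = 0.499/76 = 6.6 × 10⁻³ kg m⁻⁴
  106–144 m: Δρ/Δz = 1.498/38 = 0.039 kg m⁻⁴
  144–153 m: Δρ/Δz = 0.014/9 = 1.6 × 10⁻³ kg m⁻⁴
The largest gradient is in the 106–144 m interval — the pycnocline.

106–144 m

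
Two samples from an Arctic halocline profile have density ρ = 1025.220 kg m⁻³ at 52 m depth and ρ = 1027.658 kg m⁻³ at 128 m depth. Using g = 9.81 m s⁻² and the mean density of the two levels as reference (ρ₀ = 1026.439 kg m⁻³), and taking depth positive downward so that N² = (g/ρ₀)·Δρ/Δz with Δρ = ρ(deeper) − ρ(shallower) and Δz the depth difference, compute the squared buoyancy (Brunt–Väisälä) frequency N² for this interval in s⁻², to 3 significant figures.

Δρ = 1027.658 − 1025.220 = 2.438 kg m⁻³ over Δz = 128 − 52 = 76 m.
N² = (9.81/1026.439) × (2.438/76) = 3.0659 × 10⁻⁴ s⁻² ≈ 3.07 × 10⁻⁴ s⁻².

3.07 × 10⁻⁴ s⁻²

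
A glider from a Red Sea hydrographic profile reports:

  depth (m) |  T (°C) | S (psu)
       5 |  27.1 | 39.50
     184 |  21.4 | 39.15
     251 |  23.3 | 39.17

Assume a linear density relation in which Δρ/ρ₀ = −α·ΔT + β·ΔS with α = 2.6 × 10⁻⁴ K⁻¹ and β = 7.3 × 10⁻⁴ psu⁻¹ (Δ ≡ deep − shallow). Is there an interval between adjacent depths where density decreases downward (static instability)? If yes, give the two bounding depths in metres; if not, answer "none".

184–251 m

Evaluate Δρ/ρ₀ = −αΔT + βΔS across each adjacent pair:
  5–184 m: −αΔT+βΔS = −(2.6 × 10⁻⁴)(-5.7)+(7.3 × 10⁻⁴)(-0.35) = 1.2 × 10⁻³ → stable
  184–251 m: −αΔT+βΔS = −(2.6 × 10⁻⁴)(+1.9)+(7.3 × 10⁻⁴)(+0.02) = -4.8 × 10⁻⁴ → UNSTABLE
The 184–251 m interval has Δρ < 0: lighter water underlies denser water.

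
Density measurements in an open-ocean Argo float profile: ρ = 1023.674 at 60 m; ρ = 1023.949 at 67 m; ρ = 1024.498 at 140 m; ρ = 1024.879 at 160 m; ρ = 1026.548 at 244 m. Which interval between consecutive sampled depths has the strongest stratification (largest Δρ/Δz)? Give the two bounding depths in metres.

Compute the density gradient over each adjacent pair:
  60–67 m: Δρ/Δz = 0.275/7 = 0.039 kg m⁻⁴
  67–140 m: Δρ/Δz = 0.549/73 = 7.5 × 10⁻³ kg m⁻⁴
  140–160 m: Δρ/Δz = 0.381/20 = 0.019 kg m⁻⁴
  160–244 m: Δρ/Δz = 1.669/84 = 0.020 kg m⁻⁴
The largest gradient is in the 60–67 m interval — the pycnocline.

60–67 m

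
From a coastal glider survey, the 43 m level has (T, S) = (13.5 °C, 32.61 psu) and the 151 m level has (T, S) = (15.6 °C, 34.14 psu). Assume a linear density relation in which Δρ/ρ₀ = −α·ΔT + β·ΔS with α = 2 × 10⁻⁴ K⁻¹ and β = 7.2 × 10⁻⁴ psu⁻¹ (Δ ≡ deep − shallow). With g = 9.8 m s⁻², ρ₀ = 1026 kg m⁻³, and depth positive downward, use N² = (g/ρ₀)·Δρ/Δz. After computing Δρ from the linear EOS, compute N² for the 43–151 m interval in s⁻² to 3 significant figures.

ΔT = +2.1 K, ΔS = +1.53 psu (deep − shallow).
Δρ/ρ₀ = −αΔT + βΔS = -4.20 × 10⁻⁴ + 1.1016 × 10⁻³ = 6.816 × 10⁻⁴, so Δρ ≈ 0.6993 kg m⁻³.
N² = (g/ρ₀)·Δρ/Δz = g·(Δρ/ρ₀)/Δz = 9.8 × 6.816 × 10⁻⁴ / 108 = 6.1849 × 10⁻⁵ s⁻² ≈ 6.18 × 10⁻⁵ s⁻².

6.18 × 10⁻⁵ s⁻²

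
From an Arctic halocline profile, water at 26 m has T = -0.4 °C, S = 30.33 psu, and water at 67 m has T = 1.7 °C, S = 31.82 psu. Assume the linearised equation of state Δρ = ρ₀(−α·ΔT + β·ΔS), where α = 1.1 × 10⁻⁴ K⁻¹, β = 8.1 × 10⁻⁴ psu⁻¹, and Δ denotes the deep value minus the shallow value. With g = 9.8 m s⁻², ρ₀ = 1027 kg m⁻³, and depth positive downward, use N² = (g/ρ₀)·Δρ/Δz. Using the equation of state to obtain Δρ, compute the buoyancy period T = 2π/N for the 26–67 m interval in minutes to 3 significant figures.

ΔT = +2.1 K, ΔS = +1.49 psu (deep − shallow).
Δρ/ρ₀ = −αΔT + βΔS = -2.31 × 10⁻⁴ + 1.2069 × 10⁻³ = 9.759 × 10⁻⁴, so Δρ ≈ 1.002 kg m⁻³.
N² = (g/ρ₀)·Δρ/Δz = g·(Δρ/ρ₀)/Δz = 9.8 × 9.759 × 10⁻⁴ / 41 = 2.3326 × 10⁻⁴ s⁻².
N = √(2.3326 × 10⁻⁴) = 0.015273 rad s⁻¹ → T = 2π/N = 411.39 s = 6.8565 min ≈ 6.86 min.

6.86 min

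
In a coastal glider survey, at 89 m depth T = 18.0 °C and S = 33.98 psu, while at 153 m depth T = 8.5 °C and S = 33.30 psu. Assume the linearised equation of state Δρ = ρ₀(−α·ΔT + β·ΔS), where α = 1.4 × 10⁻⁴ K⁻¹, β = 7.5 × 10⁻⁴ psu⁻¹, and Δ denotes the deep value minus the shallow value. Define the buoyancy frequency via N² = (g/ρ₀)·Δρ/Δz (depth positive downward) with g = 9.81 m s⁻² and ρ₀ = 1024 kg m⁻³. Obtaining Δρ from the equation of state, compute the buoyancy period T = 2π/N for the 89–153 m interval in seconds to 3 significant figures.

ΔT = -9.5 K, ΔS = -0.68 psu (deep − shallow).
Δρ/ρ₀ = −αΔT + βΔS = 1.33 × 10⁻³ − 5.10 × 10⁻⁴ = 8.20 × 10⁻⁴, so Δρ ≈ 0.8397 kg m⁻³.
N² = (g/ρ₀)·Δρ/Δz = g·(Δρ/ρ₀)/Δz = 9.81 × 8.20 × 10⁻⁴ / 64 = 1.2569 × 10⁻⁴ s⁻².
N = √(1.2569 × 10⁻⁴) = 0.011211 rad s⁻¹ → T = 2π/N = 560.45 s ≈ 560 s.

560 s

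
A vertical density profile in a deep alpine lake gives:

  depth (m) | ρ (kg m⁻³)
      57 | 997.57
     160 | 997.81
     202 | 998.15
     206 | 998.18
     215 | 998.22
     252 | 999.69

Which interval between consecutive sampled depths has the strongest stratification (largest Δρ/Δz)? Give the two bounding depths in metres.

215–252 m

Compute the density gradient over each adjacent pair:
  57–160 m: Δρ/Δz = 0.24/103 = 2.3 × 10⁻³ kg m⁻⁴
  160–202 m: Δρ/Δz = 0.34/42 = 8.1 × 10⁻³ kg m⁻⁴
  202–206 m: Δρ/Δz = 0.03/4 = 7.5 × 10⁻³ kg m⁻⁴
  206–215 m: Δρ/Δz = 0.04/9 = 4.4 × 10⁻³ kg m⁻⁴
  215–252 m: Δρ/Δz = 1.47/37 = 0.040 kg m⁻⁴
The largest gradient is in the 215–252 m interval — the pycnocline.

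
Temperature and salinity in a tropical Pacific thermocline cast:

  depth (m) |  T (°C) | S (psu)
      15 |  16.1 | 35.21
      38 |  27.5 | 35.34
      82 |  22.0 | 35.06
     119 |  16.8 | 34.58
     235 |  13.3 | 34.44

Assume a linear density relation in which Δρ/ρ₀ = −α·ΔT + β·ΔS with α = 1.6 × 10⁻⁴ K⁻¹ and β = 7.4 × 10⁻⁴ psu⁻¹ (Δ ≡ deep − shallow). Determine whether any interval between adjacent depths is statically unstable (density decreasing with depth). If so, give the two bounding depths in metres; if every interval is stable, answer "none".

15–38 m

Evaluate Δρ/ρ₀ = −αΔT + βΔS across each adjacent pair:
  15–38 m: −αΔT+βΔS = −(1.6 × 10⁻⁴)(+11.4)+(7.4 × 10⁻⁴)(+0.13) = -1.7 × 10⁻³ → UNSTABLE
  38–82 m: −αΔT+βΔS = −(1.6 × 10⁻⁴)(-5.5)+(7.4 × 10⁻⁴)(-0.28) = 6.7 × 10⁻⁴ → stable
  82–119 m: −αΔT+βΔS = −(1.6 × 10⁻⁴)(-5.2)+(7.4 × 10⁻⁴)(-0.48) = 4.8 × 10⁻⁴ → stable
  119–235 m: −αΔT+βΔS = −(1.6 × 10⁻⁴)(-3.5)+(7.4 × 10⁻⁴)(-0.14) = 4.6 × 10⁻⁴ → stable
The 15–38 m interval has Δρ < 0: lighter water underlies denser water.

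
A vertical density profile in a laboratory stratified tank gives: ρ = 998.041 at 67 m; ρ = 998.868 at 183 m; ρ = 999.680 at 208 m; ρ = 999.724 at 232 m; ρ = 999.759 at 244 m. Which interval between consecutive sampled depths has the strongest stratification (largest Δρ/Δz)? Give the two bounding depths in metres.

183–208 m

Compute the density gradient over each adjacent pair:
  67–183 m: Δρ/Δz = 0.827/116 = 7.1 × 10⁻³ kg m⁻⁴
  183–208 m: Δρ/Δz = 0.812/25 = 0.032 kg m⁻⁴
  208–232 m: Δρ/Δz = 0.044/24 = 1.8 × 10⁻³ kg m⁻⁴
  232–244 m: Δρ/Δz = 0.035/12 = 2.9 × 10⁻³ kg m⁻⁴
The largest gradient is in the 183–208 m interval — the pycnocline.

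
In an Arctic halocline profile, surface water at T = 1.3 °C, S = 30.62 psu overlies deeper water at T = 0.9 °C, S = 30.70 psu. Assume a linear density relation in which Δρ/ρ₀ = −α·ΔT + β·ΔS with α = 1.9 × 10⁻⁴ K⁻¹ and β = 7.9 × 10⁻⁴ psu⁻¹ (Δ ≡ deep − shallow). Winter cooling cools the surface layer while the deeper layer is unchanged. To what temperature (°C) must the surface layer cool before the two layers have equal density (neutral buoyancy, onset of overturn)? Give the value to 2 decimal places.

Neutral buoyancy requires Δρ = 0, i.e. −α(T_deep − T_surf′) + β(S_deep − S_surf) = 0.
T_surf′ = T_deep − (β/α)·ΔS = 0.9 − (7.9 × 10⁻⁴/1.9 × 10⁻⁴)·(+0.08) = 0.5674 °C.
Cooling required: 1.3 − (0.5674) = 0.7326 °C.

0.57 °C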